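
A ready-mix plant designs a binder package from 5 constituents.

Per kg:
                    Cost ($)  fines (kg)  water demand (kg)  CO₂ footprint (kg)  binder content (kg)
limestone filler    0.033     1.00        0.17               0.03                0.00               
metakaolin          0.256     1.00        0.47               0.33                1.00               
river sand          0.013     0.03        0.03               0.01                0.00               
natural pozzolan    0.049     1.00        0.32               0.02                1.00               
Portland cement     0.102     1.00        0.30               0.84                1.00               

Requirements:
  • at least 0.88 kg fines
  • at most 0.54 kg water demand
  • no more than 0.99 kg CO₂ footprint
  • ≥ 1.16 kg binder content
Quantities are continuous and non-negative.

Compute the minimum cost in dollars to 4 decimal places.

$0.0568

Let x1 = kg of limestone filler, x2 = kg of metakaolin, x3 = kg of river sand, x4 = kg of natural pozzolan, x5 = kg of Portland cement.
Minimize 0.033x1 + 0.256x2 + 0.013x3 + 0.049x4 + 0.102x5 with:
  1x1 + 1x2 + 0.03x3 + 1x4 + 1x5 ≥ 0.88   (fines)
  0.17x1 + 0.47x2 + 0.03x3 + 0.32x4 + 0.3x5 ≤ 0.54   (water demand)
  0.03x1 + 0.33x2 + 0.01x3 + 0.02x4 + 0.84x5 ≤ 0.99   (CO₂ footprint)
  1x2 + 1x4 + 1x5 ≥ 1.16   (binder content)
  x1, x2, x3, x4, x5 ≥ 0.
The minimum-cost mix takes nothing from limestone filler, metakaolin, river sand, Portland cement — only natural pozzolan. Binding constraint: binder content.
Optimal quantities: natural pozzolan = 1.16 kg.
Hence cost = 0.049·1.16 = $0.056840.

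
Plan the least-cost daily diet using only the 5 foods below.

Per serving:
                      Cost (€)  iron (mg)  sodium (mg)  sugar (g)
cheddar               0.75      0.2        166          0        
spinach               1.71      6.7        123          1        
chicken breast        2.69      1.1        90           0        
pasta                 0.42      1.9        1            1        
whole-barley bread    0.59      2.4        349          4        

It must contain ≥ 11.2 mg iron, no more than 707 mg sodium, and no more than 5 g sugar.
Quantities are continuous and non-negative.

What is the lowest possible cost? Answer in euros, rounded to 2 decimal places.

Let x1 = servings of cheddar, x2 = servings of spinach, x3 = servings of chicken breast, x4 = servings of pasta, x5 = servings of whole-barley bread.
Minimise 0.75x1 + 1.71x2 + 2.69x3 + 0.42x4 + 0.59x5 with:
  0.2x1 + 6.7x2 + 1.1x3 + 1.9x4 + 2.4x5 ≥ 11.2   (iron)
  166x1 + 123x2 + 90x3 + 1x4 + 349x5 ≤ 707   (sodium)
  1x2 + 1x4 + 4x5 ≤ 5   (sugar)
  x1, x2, x3, x4, x5 ≥ 0.
The cheapest feasible vertex uses only spinach, pasta; cheddar, chicken breast, whole-barley bread are not used. The iron and sugar requirements are met with equality.
Optimal quantities: spinach = 0.3542 servings, pasta = 4.646 servings.
Total cost: 1.71·0.3542 + 0.42·4.646 = 2.5570.

€2.56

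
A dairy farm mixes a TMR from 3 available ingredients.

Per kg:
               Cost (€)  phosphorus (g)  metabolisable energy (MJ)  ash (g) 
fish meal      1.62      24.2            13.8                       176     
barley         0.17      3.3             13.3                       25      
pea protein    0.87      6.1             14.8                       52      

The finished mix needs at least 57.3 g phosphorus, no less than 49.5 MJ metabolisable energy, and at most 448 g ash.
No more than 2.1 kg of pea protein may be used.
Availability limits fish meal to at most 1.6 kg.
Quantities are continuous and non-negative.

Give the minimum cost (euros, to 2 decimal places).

€2.95

Let x1 = kg of fish meal, x2 = kg of barley, x3 = kg of pea protein.
min 1.62x1 + 0.17x2 + 0.87x3 subject to:
  24.2x1 + 3.3x2 + 6.1x3 ≥ 57.3   (phosphorus)
  13.8x1 + 13.3x2 + 14.8x3 ≥ 49.5   (metabolisable energy)
  176x1 + 25x2 + 52x3 ≤ 448   (ash)
  x3 ≤ 2.1
  x1 ≤ 1.6
  x1, x2, x3 ≥ 0.
The optimal basis is {barley}; fish meal, pea protein drop out. Binding constraint: phosphorus.
Solving gives x2 = 17.36.
Cost = 0.17·17.36 = 2.9512.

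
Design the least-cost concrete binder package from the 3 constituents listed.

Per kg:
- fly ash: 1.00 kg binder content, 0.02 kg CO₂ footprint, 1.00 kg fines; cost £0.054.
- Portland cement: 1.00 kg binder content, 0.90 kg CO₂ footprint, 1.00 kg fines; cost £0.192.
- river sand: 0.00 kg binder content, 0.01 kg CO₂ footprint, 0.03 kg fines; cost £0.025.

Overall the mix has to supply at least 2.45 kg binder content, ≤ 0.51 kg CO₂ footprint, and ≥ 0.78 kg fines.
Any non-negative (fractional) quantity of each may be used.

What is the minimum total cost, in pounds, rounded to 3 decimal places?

Set it up as a linear program. Let x1 = kg of fly ash, x2 = kg of Portland cement, x3 = kg of river sand.
Minimize 0.054x1 + 0.192x2 + 0.025x3 s.t.:
  1x1 + 1x2 ≥ 2.45   (binder content)
  0.02x1 + 0.9x2 + 0.01x3 ≤ 0.51   (CO₂ footprint)
  1x1 + 1x2 + 0.03x3 ≥ 0.78   (fines)
  x1, x2, x3 ≥ 0.
The minimum-cost mix takes nothing from Portland cement, river sand — only fly ash. The binder content requirement is met with equality.
Solving gives x1 = 2.45.
Objective = 0.054·2.45 = 0.13230.

£0.132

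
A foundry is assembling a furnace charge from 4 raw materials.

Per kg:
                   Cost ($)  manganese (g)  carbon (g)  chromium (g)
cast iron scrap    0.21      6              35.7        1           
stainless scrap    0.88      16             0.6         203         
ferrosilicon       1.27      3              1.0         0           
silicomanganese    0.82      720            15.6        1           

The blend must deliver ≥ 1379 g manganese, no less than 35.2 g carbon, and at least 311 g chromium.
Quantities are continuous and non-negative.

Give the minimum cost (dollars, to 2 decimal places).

Let x1 = kg of cast iron scrap, x2 = kg of stainless scrap, x3 = kg of ferrosilicon, x4 = kg of silicomanganese.
min 0.21x1 + 0.88x2 + 1.27x3 + 0.82x4 s.t.:
  6x1 + 16x2 + 3x3 + 720x4 ≥ 1379   (manganese)
  35.7x1 + 0.6x2 + 1x3 + 15.6x4 ≥ 35.2   (carbon)
  1x1 + 203x2 + 1x4 ≥ 311   (chromium)
  x1, x2, x3, x4 ≥ 0.
The minimum-cost mix takes nothing from ferrosilicon — only cast iron scrap, stainless scrap, silicomanganese. Binding constraints: manganese, carbon, chromium.
So cast iron scrap = 0.1388 kg, stainless scrap = 1.522 kg, silicomanganese = 1.88 kg.
Objective = 0.21·0.1388 + 0.88·1.522 + 0.82·1.88 = 2.9101.

$2.91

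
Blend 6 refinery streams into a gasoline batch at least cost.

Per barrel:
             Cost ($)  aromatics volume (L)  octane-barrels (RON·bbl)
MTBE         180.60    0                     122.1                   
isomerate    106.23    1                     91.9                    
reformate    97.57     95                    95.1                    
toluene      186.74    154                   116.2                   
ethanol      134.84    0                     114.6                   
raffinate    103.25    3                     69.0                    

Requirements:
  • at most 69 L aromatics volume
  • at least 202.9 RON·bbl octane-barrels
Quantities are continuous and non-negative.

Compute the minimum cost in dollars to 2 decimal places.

$225.75

Let x1 = barrels of MTBE, x2 = barrels of isomerate, x3 = barrels of reformate, x4 = barrels of toluene, x5 = barrels of ethanol, x6 = barrels of raffinate.
Minimise 180.6x1 + 106.23x2 + 97.57x3 + 186.74x4 + 134.84x5 + 103.25x6 with:
  1x2 + 95x3 + 154x4 + 3x6 ≤ 69   (aromatics volume)
  122.1x1 + 91.9x2 + 95.1x3 + 116.2x4 + 114.6x5 + 69x6 ≥ 202.9   (octane-barrels)
  x1, x2, x3, x4, x5, x6 ≥ 0.
The minimum-cost mix takes nothing from MTBE, toluene, ethanol, raffinate — only isomerate, reformate. Binding constraints: aromatics volume and octane-barrels.
Solving gives x2 = 1.47227, x3 = 0.710818.
Hence cost = 106.23·1.47227 + 97.57·0.710818 = $225.7538.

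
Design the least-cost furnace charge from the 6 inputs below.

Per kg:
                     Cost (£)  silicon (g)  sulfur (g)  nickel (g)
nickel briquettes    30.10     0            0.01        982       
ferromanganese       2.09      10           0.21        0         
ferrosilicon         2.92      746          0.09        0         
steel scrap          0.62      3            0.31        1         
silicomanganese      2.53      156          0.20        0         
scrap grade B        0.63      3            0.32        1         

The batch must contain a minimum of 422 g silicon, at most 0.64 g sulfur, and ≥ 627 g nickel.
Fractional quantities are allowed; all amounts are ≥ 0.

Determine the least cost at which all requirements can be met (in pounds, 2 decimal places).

£20.87

Let x1 = kg of nickel briquettes, x2 = kg of ferromanganese, x3 = kg of ferrosilicon, x4 = kg of steel scrap, x5 = kg of silicomanganese, x6 = kg of scrap grade B.
Minimise 30.1x1 + 2.09x2 + 2.92x3 + 0.62x4 + 2.53x5 + 0.63x6 with:
  10x2 + 746x3 + 3x4 + 156x5 + 3x6 ≥ 422   (silicon)
  0.01x1 + 0.21x2 + 0.09x3 + 0.31x4 + 0.2x5 + 0.32x6 ≤ 0.64   (sulfur)
  982x1 + 1x4 + 1x6 ≥ 627   (nickel)
  x1, x2, x3, x4, x5, x6 ≥ 0.
At the optimum only nickel briquettes, ferrosilicon are positive (ferromanganese, steel scrap, silicomanganese, scrap grade B = 0). Binding constraints: silicon and nickel.
Solving gives x1 = 0.6385, x3 = 0.5657.
Objective = 30.1·0.6385 + 2.92·0.5657 = 20.8707.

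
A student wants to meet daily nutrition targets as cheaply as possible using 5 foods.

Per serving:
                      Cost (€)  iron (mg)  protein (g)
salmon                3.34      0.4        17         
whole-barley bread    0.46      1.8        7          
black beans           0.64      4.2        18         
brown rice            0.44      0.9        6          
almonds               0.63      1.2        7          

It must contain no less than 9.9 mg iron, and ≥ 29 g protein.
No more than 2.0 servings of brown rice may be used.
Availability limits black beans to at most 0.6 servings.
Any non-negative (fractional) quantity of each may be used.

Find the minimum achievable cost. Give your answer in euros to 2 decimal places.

€2.27

Let x1 = servings of salmon, x2 = servings of whole-barley bread, x3 = servings of black beans, x4 = servings of brown rice, x5 = servings of almonds.
Minimize 3.34x1 + 0.46x2 + 0.64x3 + 0.44x4 + 0.63x5 with:
  0.4x1 + 1.8x2 + 4.2x3 + 0.9x4 + 1.2x5 ≥ 9.9   (iron)
  17x1 + 7x2 + 18x3 + 6x4 + 7x5 ≥ 29   (protein)
  x4 ≤ 2
  x3 ≤ 0.6
  x1, x2, x3, x4, x5 ≥ 0.
The cheapest feasible vertex uses only whole-barley bread, black beans; salmon, brown rice, almonds are not used. The iron and the black beans cap requirements are met with equality.
So whole-barley bread = 4.1 servings, black beans = 0.6 servings.
Cost = 0.46·4.1 + 0.64·0.6 = 2.2700.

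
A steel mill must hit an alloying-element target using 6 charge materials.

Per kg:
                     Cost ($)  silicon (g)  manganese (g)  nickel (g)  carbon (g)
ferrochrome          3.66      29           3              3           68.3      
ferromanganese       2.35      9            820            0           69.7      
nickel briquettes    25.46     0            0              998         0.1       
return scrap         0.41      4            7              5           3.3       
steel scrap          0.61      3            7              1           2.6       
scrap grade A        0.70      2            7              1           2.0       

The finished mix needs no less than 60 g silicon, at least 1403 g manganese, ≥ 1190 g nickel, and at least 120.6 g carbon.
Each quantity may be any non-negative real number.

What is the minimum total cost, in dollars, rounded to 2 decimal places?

Let x1 = kg of ferrochrome, x2 = kg of ferromanganese, x3 = kg of nickel briquettes, x4 = kg of return scrap, x5 = kg of steel scrap, x6 = kg of scrap grade A.
Minimise 3.66x1 + 2.35x2 + 25.46x3 + 0.41x4 + 0.61x5 + 0.7x6 s.t.:
  29x1 + 9x2 + 4x4 + 3x5 + 2x6 ≥ 60   (silicon)
  3x1 + 820x2 + 7x4 + 7x5 + 7x6 ≥ 1403   (manganese)
  3x1 + 998x3 + 5x4 + 1x5 + 1x6 ≥ 1190   (nickel)
  68.3x1 + 69.7x2 + 0.1x3 + 3.3x4 + 2.6x5 + 2x6 ≥ 120.6   (carbon)
  x1, x2, x3, x4, x5, x6 ≥ 0.
At the optimum only ferromanganese, nickel briquettes, return scrap are positive (ferrochrome, steel scrap, scrap grade A = 0). Binding constraints: silicon, manganese, nickel.
Optimal quantities: ferromanganese = 1.6139 kg, nickel briquettes = 1.1354 kg, return scrap = 11.369 kg.
Total cost: 2.35·1.6139 + 25.46·1.1354 + 0.41·11.369 = 37.3612.

$37.36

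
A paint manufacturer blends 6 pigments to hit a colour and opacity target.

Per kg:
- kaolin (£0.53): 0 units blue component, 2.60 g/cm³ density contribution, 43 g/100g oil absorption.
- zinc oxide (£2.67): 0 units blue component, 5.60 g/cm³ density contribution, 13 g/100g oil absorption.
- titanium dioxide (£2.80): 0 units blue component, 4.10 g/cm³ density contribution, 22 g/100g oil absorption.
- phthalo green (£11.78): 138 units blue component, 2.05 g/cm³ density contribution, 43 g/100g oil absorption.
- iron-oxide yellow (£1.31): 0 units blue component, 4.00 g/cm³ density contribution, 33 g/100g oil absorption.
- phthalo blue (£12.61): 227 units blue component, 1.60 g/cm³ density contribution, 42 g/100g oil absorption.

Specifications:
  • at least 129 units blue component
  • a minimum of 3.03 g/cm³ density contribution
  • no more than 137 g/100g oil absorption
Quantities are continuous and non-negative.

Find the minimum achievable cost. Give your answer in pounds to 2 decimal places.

Set it up as a linear program. Let x1 = kg of kaolin, x2 = kg of zinc oxide, x3 = kg of titanium dioxide, x4 = kg of phthalo green, x5 = kg of iron-oxide yellow, x6 = kg of phthalo blue.
Minimize 0.53x1 + 2.67x2 + 2.8x3 + 11.78x4 + 1.31x5 + 12.61x6 s.t.:
  138x4 + 227x6 ≥ 129   (blue component)
  2.6x1 + 5.6x2 + 4.1x3 + 2.05x4 + 4x5 + 1.6x6 ≥ 3.03   (density contribution)
  43x1 + 13x2 + 22x3 + 43x4 + 33x5 + 42x6 ≤ 137   (oil absorption)
  x1, x2, x3, x4, x5, x6 ≥ 0.
The minimum-cost mix takes nothing from zinc oxide, titanium dioxide, phthalo green, iron-oxide yellow — only kaolin, phthalo blue. There the blue component and density contribution constraints are tight.
That vertex is x1 = 0.8157, x6 = 0.5683.
Cost = 0.53·0.8157 + 12.61·0.5683 = 7.5986.

£7.60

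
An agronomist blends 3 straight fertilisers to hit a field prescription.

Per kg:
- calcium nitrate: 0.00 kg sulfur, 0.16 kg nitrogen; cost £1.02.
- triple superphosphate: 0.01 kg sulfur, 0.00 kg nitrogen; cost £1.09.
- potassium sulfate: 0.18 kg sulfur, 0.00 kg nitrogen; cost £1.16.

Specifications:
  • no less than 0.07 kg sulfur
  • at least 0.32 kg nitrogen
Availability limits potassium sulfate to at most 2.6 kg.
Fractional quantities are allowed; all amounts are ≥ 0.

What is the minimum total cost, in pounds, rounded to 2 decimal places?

Treat it as an LP. Let x1 = kg of calcium nitrate, x2 = kg of triple superphosphate, x3 = kg of potassium sulfate.
Minimize 1.02x1 + 1.09x2 + 1.16x3 s.t.:
  0.01x2 + 0.18x3 ≥ 0.07   (sulfur)
  0.16x1 ≥ 0.32   (nitrogen)
  x3 ≤ 2.6
  x1, x2, x3 ≥ 0.
The optimal basis is {calcium nitrate, potassium sulfate}; triple superphosphate drops out. Binding constraints: sulfur and nitrogen.
That vertex is x1 = 2, x3 = 0.3889.
Total cost: 1.02·2 + 1.16·0.3889 = 2.4911.

£2.49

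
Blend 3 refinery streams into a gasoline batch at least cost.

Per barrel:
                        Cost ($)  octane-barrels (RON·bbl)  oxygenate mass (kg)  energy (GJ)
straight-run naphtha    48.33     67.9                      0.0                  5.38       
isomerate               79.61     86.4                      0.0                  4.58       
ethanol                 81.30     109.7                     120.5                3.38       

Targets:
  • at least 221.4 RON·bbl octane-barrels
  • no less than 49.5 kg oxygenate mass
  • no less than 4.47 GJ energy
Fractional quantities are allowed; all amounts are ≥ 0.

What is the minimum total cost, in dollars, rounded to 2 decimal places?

$158.91

Let x1 = barrels of straight-run naphtha, x2 = barrels of isomerate, x3 = barrels of ethanol.
Minimize 48.33x1 + 79.61x2 + 81.3x3 subject to:
  67.9x1 + 86.4x2 + 109.7x3 ≥ 221.4   (octane-barrels)
  120.5x3 ≥ 49.5   (oxygenate mass)
  5.38x1 + 4.58x2 + 3.38x3 ≥ 4.47   (energy)
  x1, x2, x3 ≥ 0.
The cheapest feasible vertex uses only straight-run naphtha, ethanol; isomerate is not used. Binding constraints: octane-barrels and oxygenate mass.
Solving gives x1 = 2.597, x3 = 0.4108.
Objective = 48.33·2.597 + 81.3·0.4108 = 158.9111.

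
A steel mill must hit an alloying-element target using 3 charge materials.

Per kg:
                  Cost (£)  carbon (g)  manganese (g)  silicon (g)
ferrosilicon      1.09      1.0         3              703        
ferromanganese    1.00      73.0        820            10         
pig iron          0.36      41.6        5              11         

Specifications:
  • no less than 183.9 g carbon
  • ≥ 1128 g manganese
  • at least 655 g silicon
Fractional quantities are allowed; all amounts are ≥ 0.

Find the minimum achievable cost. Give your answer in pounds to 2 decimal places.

£3.04

This is a linear program. Let x1 = kg of ferrosilicon, x2 = kg of ferromanganese, x3 = kg of pig iron.
Minimise 1.09x1 + 1x2 + 0.36x3 s.t.:
  1x1 + 73x2 + 41.6x3 ≥ 183.9   (carbon)
  3x1 + 820x2 + 5x3 ≥ 1128   (manganese)
  703x1 + 10x2 + 11x3 ≥ 655   (silicon)
  x1, x2, x3 ≥ 0.
All 3 inputs are positive at the optimum. The carbon, manganese, silicon requirements are met with equality.
That vertex is x1 = 0.8809, x2 = 1.36, x3 = 2.013.
Cost = 1.09·0.8809 + 1·1.36 + 0.36·2.013 = 3.0449.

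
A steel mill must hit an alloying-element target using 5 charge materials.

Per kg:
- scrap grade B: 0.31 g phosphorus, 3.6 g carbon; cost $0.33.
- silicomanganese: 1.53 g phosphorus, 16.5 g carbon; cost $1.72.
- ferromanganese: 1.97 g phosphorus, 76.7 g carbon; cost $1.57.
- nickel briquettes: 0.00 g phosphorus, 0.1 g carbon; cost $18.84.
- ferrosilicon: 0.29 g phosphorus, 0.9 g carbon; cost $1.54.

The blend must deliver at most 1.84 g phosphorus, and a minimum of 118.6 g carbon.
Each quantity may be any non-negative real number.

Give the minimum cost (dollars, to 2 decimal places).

$8849.00

Let x1 = kg of scrap grade B, x2 = kg of silicomanganese, x3 = kg of ferromanganese, x4 = kg of nickel briquettes, x5 = kg of ferrosilicon.
Minimize 0.33x1 + 1.72x2 + 1.57x3 + 18.84x4 + 1.54x5 subject to:
  0.31x1 + 1.53x2 + 1.97x3 + 0.29x5 ≤ 1.84   (phosphorus)
  3.6x1 + 16.5x2 + 76.7x3 + 0.1x4 + 0.9x5 ≥ 118.6   (carbon)
  x1, x2, x3, x4, x5 ≥ 0.
The minimum-cost mix takes nothing from scrap grade B, silicomanganese, ferrosilicon — only ferromanganese, nickel briquettes. Binding constraints: phosphorus and carbon.
That vertex is x3 = 0.9340102, x4 = 469.6142.
Cost = 1.57·0.9340102 + 18.84·469.6142 = 8848.9979.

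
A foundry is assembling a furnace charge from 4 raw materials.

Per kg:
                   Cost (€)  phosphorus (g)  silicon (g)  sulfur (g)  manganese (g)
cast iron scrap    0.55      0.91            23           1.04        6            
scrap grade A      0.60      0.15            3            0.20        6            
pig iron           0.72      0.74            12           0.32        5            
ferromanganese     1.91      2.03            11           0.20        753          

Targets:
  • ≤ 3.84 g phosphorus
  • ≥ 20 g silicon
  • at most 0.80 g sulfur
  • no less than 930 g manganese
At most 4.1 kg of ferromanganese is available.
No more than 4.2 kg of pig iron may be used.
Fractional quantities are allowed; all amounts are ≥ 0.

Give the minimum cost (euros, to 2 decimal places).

€2.51

Treat it as an LP. Let x1 = kg of cast iron scrap, x2 = kg of scrap grade A, x3 = kg of pig iron, x4 = kg of ferromanganese.
min 0.55x1 + 0.6x2 + 0.72x3 + 1.91x4 with:
  0.91x1 + 0.15x2 + 0.74x3 + 2.03x4 ≤ 3.84   (phosphorus)
  23x1 + 3x2 + 12x3 + 11x4 ≥ 20   (silicon)
  1.04x1 + 0.2x2 + 0.32x3 + 0.2x4 ≤ 0.8   (sulfur)
  6x1 + 6x2 + 5x3 + 753x4 ≥ 930   (manganese)
  x4 ≤ 4.1
  x3 ≤ 4.2
  x1, x2, x3, x4 ≥ 0.
The minimum-cost mix takes nothing from scrap grade A, pig iron — only cast iron scrap, ferromanganese. There the silicon and manganese constraints are tight.
So cast iron scrap = 0.28 kg, ferromanganese = 1.233 kg.
Cost = 0.55·0.28 + 1.91·1.233 = 2.5090.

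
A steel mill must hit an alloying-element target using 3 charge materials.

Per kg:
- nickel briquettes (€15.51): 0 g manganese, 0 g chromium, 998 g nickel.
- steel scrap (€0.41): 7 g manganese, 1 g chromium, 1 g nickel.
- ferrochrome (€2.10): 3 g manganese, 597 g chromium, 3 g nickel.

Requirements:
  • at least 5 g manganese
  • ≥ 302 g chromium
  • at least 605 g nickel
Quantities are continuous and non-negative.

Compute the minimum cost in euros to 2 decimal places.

Set it up as a linear program. Let x1 = kg of nickel briquettes, x2 = kg of steel scrap, x3 = kg of ferrochrome.
min 15.51x1 + 0.41x2 + 2.1x3 subject to:
  7x2 + 3x3 ≥ 5   (manganese)
  1x2 + 597x3 ≥ 302   (chromium)
  998x1 + 1x2 + 3x3 ≥ 605   (nickel)
  x1, x2, x3 ≥ 0.
The optimal mix uses every input. Binding constraints: manganese, chromium, nickel.
Optimal quantities: nickel briquettes = 0.6042 kg, steel scrap = 0.4978 kg, ferrochrome = 0.505 kg.
Hence cost = 15.51·0.6042 + 0.41·0.4978 + 2.1·0.505 = €10.6357.

€10.64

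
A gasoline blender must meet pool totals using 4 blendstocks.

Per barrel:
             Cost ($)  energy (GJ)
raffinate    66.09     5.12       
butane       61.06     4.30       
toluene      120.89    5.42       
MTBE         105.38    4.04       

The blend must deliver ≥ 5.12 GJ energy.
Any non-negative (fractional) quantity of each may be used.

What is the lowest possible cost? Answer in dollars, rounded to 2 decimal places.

$66.09

Let x1 = barrels of raffinate, x2 = barrels of butane, x3 = barrels of toluene, x4 = barrels of MTBE.
Minimise 66.09x1 + 61.06x2 + 120.89x3 + 105.38x4 with:
  5.12x1 + 4.3x2 + 5.42x3 + 4.04x4 ≥ 5.12   (energy)
  x1, x2, x3, x4 ≥ 0.
The minimum-cost mix takes nothing from butane, toluene, MTBE — only raffinate. There the energy constraint is tight.
Optimal quantities: raffinate = 1 barrel.
Cost = 66.09·1 = 66.0900.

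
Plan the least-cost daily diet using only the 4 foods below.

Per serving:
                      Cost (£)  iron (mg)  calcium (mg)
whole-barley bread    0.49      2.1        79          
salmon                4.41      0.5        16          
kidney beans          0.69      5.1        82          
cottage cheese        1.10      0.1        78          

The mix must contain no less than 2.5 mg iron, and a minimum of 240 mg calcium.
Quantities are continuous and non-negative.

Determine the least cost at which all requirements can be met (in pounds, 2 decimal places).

£1.49

Let x1 = servings of whole-barley bread, x2 = servings of salmon, x3 = servings of kidney beans, x4 = servings of cottage cheese.
Minimise 0.49x1 + 4.41x2 + 0.69x3 + 1.1x4 with:
  2.1x1 + 0.5x2 + 5.1x3 + 0.1x4 ≥ 2.5   (iron)
  79x1 + 16x2 + 82x3 + 78x4 ≥ 240   (calcium)
  x1, x2, x3, x4 ≥ 0.
At the optimum only whole-barley bread is positive (salmon, kidney beans, cottage cheese = 0). Binding constraint: calcium.
Solving gives x1 = 3.038.
Objective = 0.49·3.038 = 1.4886.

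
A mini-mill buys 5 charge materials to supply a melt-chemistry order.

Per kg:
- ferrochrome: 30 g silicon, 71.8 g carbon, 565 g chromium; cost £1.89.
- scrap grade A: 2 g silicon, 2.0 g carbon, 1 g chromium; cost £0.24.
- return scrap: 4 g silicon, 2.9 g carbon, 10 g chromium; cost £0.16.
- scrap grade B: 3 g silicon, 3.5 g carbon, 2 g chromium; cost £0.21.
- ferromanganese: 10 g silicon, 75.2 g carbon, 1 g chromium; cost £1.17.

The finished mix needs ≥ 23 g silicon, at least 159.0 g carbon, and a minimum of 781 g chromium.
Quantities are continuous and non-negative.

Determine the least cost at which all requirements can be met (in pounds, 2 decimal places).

£3.54

Let x1 = kg of ferrochrome, x2 = kg of scrap grade A, x3 = kg of return scrap, x4 = kg of scrap grade B, x5 = kg of ferromanganese.
Minimise 1.89x1 + 0.24x2 + 0.16x3 + 0.21x4 + 1.17x5 with:
  30x1 + 2x2 + 4x3 + 3x4 + 10x5 ≥ 23   (silicon)
  71.8x1 + 2x2 + 2.9x3 + 3.5x4 + 75.2x5 ≥ 159   (carbon)
  565x1 + 1x2 + 10x3 + 2x4 + 1x5 ≥ 781   (chromium)
  x1, x2, x3, x4, x5 ≥ 0.
The cheapest feasible vertex uses only ferrochrome, ferromanganese; scrap grade A, return scrap, scrap grade B are not used. The carbon and chromium requirements are met with equality.
So ferrochrome = 1.381 kg, ferromanganese = 0.7959 kg.
Hence cost = 1.89·1.381 + 1.17·0.7959 = £3.5413.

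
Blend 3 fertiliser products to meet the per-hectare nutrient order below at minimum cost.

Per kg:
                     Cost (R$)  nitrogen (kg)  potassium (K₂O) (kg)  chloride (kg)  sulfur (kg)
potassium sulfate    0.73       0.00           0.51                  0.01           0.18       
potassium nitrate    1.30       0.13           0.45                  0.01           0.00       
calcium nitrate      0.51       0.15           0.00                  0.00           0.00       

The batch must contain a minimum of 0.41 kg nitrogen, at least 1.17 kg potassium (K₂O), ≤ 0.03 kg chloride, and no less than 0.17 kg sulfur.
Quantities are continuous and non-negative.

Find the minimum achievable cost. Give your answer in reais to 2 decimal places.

R$3.07

This is a linear program. Let x1 = kg of potassium sulfate, x2 = kg of potassium nitrate, x3 = kg of calcium nitrate.
min 0.73x1 + 1.3x2 + 0.51x3 s.t.:
  0.13x2 + 0.15x3 ≥ 0.41   (nitrogen)
  0.51x1 + 0.45x2 ≥ 1.17   (potassium (K₂O))
  0.01x1 + 0.01x2 ≤ 0.03   (chloride)
  0.18x1 ≥ 0.17   (sulfur)
  x1, x2, x3 ≥ 0.
The optimal basis is {potassium sulfate, calcium nitrate}; potassium nitrate drops out. The nitrogen and potassium (K₂O) requirements are met with equality.
Solving gives x1 = 2.294, x3 = 2.733.
Total cost: 0.73·2.294 + 0.51·2.733 = 3.0685.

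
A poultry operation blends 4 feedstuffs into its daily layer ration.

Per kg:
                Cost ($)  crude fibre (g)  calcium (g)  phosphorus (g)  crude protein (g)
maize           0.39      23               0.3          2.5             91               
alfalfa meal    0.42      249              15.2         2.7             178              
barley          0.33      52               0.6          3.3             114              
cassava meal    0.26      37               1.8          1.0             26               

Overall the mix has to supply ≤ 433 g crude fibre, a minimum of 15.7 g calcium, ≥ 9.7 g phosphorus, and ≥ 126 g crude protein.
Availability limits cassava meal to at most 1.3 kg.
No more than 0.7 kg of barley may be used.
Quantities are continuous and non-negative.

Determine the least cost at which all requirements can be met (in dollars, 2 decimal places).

Let x1 = kg of maize, x2 = kg of alfalfa meal, x3 = kg of barley, x4 = kg of cassava meal.
Minimise 0.39x1 + 0.42x2 + 0.33x3 + 0.26x4 s.t.:
  23x1 + 249x2 + 52x3 + 37x4 ≤ 433   (crude fibre)
  0.3x1 + 15.2x2 + 0.6x3 + 1.8x4 ≥ 15.7   (calcium)
  2.5x1 + 2.7x2 + 3.3x3 + 1x4 ≥ 9.7   (phosphorus)
  91x1 + 178x2 + 114x3 + 26x4 ≥ 126   (crude protein)
  x4 ≤ 1.3
  x3 ≤ 0.7
  x1, x2, x3, x4 ≥ 0.
The optimal basis is {maize, alfalfa meal, barley}; cassava meal drops out. Binding constraints: crude fibre, phosphorus, the barley cap.
That vertex is x1 = 1.373, x2 = 1.466, x3 = 0.7.
Objective = 0.39·1.373 + 0.42·1.466 + 0.33·0.7 = 1.3822.

$1.38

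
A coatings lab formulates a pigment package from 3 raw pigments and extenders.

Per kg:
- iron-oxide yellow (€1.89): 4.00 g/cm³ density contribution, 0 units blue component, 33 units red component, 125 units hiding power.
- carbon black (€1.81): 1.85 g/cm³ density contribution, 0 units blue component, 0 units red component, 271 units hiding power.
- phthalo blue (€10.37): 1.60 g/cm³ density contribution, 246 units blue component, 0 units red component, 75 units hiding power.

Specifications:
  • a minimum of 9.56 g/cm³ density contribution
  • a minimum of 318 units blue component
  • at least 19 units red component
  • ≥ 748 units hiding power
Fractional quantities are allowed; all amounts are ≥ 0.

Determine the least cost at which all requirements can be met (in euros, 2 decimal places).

€18.78

Treat it as an LP. Let x1 = kg of iron-oxide yellow, x2 = kg of carbon black, x3 = kg of phthalo blue.
Minimise 1.89x1 + 1.81x2 + 10.37x3 subject to:
  4x1 + 1.85x2 + 1.6x3 ≥ 9.56   (density contribution)
  246x3 ≥ 318   (blue component)
  33x1 ≥ 19   (red component)
  125x1 + 271x2 + 75x3 ≥ 748   (hiding power)
  x1, x2, x3 ≥ 0.
The optimal mix uses every input. The density contribution, blue component, hiding power requirements are met with equality.
That vertex is x1 = 0.9684, x2 = 1.956, x3 = 1.293.
Cost = 1.89·0.9684 + 1.81·1.956 + 10.37·1.293 = 18.7790.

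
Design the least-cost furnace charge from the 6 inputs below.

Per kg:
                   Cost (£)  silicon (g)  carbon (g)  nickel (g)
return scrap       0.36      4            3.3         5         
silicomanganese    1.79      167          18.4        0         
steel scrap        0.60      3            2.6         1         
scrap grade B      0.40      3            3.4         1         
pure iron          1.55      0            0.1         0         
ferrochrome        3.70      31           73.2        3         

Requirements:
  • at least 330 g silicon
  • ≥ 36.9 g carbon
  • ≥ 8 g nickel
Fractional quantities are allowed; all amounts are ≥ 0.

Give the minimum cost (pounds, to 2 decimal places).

Treat it as an LP. Let x1 = kg of return scrap, x2 = kg of silicomanganese, x3 = kg of steel scrap, x4 = kg of scrap grade B, x5 = kg of pure iron, x6 = kg of ferrochrome.
min 0.36x1 + 1.79x2 + 0.6x3 + 0.4x4 + 1.55x5 + 3.7x6 s.t.:
  4x1 + 167x2 + 3x3 + 3x4 + 31x6 ≥ 330   (silicon)
  3.3x1 + 18.4x2 + 2.6x3 + 3.4x4 + 0.1x5 + 73.2x6 ≥ 36.9   (carbon)
  5x1 + 1x3 + 1x4 + 3x6 ≥ 8   (nickel)
  x1, x2, x3, x4, x5, x6 ≥ 0.
The minimum-cost mix takes nothing from steel scrap, scrap grade B, pure iron, ferrochrome — only return scrap, silicomanganese. The silicon and nickel requirements are met with equality.
So return scrap = 1.6 kg, silicomanganese = 1.9377 kg.
Cost = 0.36·1.6 + 1.79·1.9377 = 4.0445.

£4.04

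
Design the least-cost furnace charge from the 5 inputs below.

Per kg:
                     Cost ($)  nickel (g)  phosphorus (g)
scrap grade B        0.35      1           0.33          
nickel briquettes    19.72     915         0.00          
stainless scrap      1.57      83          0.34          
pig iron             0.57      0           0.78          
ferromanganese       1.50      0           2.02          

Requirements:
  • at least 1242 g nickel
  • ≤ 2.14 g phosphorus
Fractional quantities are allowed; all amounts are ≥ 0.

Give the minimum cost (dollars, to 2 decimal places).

This is a linear program. Let x1 = kg of scrap grade B, x2 = kg of nickel briquettes, x3 = kg of stainless scrap, x4 = kg of pig iron, x5 = kg of ferromanganese.
min 0.35x1 + 19.72x2 + 1.57x3 + 0.57x4 + 1.5x5 with:
  1x1 + 915x2 + 83x3 ≥ 1242   (nickel)
  0.33x1 + 0.34x3 + 0.78x4 + 2.02x5 ≤ 2.14   (phosphorus)
  x1, x2, x3, x4, x5 ≥ 0.
The cheapest feasible vertex uses only nickel briquettes, stainless scrap; scrap grade B, pig iron, ferromanganese are not used. There the nickel and phosphorus constraints are tight.
Solving gives x2 = 0.7864, x3 = 6.294.
Objective = 19.72·0.7864 + 1.57·6.294 = 25.3894.

$25.39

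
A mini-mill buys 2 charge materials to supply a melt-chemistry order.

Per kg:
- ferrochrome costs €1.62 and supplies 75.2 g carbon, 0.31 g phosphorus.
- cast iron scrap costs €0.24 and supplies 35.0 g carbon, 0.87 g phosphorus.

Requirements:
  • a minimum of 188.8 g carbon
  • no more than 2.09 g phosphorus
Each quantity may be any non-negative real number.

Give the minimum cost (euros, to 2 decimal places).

€3.14

Let x1 = kg of ferrochrome, x2 = kg of cast iron scrap.
Minimize 1.62x1 + 0.24x2 with:
  75.2x1 + 35x2 ≥ 188.8   (carbon)
  0.31x1 + 0.87x2 ≤ 2.09   (phosphorus)
  x1, x2 ≥ 0.
Both inputs are positive at the optimum. Binding constraints: carbon and phosphorus.
Solving gives x1 = 1.669, x2 = 1.807.
Objective = 1.62·1.669 + 0.24·1.807 = 3.1375.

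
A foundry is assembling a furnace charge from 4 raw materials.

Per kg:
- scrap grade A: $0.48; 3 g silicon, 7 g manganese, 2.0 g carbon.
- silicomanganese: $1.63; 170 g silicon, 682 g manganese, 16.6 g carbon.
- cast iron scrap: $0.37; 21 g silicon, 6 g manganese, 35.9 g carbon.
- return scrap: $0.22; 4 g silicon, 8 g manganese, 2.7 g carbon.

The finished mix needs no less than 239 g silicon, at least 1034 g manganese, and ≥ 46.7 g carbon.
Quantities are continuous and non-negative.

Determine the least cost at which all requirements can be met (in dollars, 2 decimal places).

$2.69

Let x1 = kg of scrap grade A, x2 = kg of silicomanganese, x3 = kg of cast iron scrap, x4 = kg of return scrap.
Minimize 0.48x1 + 1.63x2 + 0.37x3 + 0.22x4 with:
  3x1 + 170x2 + 21x3 + 4x4 ≥ 239   (silicon)
  7x1 + 682x2 + 6x3 + 8x4 ≥ 1034   (manganese)
  2x1 + 16.6x2 + 35.9x3 + 2.7x4 ≥ 46.7   (carbon)
  x1, x2, x3, x4 ≥ 0.
The optimal basis is {silicomanganese, cast iron scrap}; scrap grade A, return scrap drop out. There the manganese and carbon constraints are tight.
Optimal quantities: silicomanganese = 1.511 kg, cast iron scrap = 0.6022 kg.
Hence cost = 1.63·1.511 + 0.37·0.6022 = $2.6857.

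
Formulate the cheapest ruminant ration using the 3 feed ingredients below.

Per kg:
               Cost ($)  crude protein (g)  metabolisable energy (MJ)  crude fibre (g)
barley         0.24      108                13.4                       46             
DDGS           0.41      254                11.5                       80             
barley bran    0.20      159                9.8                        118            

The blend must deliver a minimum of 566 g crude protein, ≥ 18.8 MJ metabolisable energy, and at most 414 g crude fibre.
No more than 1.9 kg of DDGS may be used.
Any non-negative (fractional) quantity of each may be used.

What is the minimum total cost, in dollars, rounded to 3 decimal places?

This is a linear program. Let x1 = kg of barley, x2 = kg of DDGS, x3 = kg of barley bran.
min 0.24x1 + 0.41x2 + 0.2x3 subject to:
  108x1 + 254x2 + 159x3 ≥ 566   (crude protein)
  13.4x1 + 11.5x2 + 9.8x3 ≥ 18.8   (metabolisable energy)
  46x1 + 80x2 + 118x3 ≤ 414   (crude fibre)
  x2 ≤ 1.9
  x1, x2, x3 ≥ 0.
At the optimum only DDGS, barley bran are positive (barley = 0). There the crude protein and crude fibre constraints are tight.
That vertex is x2 = 0.05576, x3 = 3.471.
Cost = 0.41·0.05576 + 0.2·3.471 = 0.71706.

$0.717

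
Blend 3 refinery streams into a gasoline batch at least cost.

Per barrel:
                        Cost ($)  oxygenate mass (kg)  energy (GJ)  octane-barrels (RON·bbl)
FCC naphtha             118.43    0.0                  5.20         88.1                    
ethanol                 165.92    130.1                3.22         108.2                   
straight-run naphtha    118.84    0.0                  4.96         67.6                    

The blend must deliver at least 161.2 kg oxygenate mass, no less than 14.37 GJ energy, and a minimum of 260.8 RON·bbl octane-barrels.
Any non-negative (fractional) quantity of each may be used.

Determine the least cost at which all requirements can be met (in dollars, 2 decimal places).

$441.99

Let x1 = barrels of FCC naphtha, x2 = barrels of ethanol, x3 = barrels of straight-run naphtha.
Minimize 118.43x1 + 165.92x2 + 118.84x3 subject to:
  130.1x2 ≥ 161.2   (oxygenate mass)
  5.2x1 + 3.22x2 + 4.96x3 ≥ 14.37   (energy)
  88.1x1 + 108.2x2 + 67.6x3 ≥ 260.8   (octane-barrels)
  x1, x2, x3 ≥ 0.
At the optimum only FCC naphtha, ethanol are positive (straight-run naphtha = 0). The oxygenate mass and energy requirements are met with equality.
That vertex is x1 = 1.99621, x2 = 1.23905.
Cost = 118.43·1.99621 + 165.92·1.23905 = 441.9943.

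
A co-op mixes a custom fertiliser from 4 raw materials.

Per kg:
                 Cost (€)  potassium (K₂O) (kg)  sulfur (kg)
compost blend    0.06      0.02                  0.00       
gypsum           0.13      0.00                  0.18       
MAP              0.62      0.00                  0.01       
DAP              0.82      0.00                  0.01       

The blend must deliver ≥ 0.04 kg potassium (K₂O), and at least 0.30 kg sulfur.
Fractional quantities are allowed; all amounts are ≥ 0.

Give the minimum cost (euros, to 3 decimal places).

This is a linear program. Let x1 = kg of compost blend, x2 = kg of gypsum, x3 = kg of MAP, x4 = kg of DAP.
Minimise 0.06x1 + 0.13x2 + 0.62x3 + 0.82x4 with:
  0.02x1 ≥ 0.04   (potassium (K₂O))
  0.18x2 + 0.01x3 + 0.01x4 ≥ 0.3   (sulfur)
  x1, x2, x3, x4 ≥ 0.
The minimum-cost mix takes nothing from MAP, DAP — only compost blend, gypsum. Binding constraints: potassium (K₂O) and sulfur.
Optimal quantities: compost blend = 2 kg, gypsum = 1.667 kg.
Total cost: 0.06·2 + 0.13·1.667 = 0.33671.

€0.337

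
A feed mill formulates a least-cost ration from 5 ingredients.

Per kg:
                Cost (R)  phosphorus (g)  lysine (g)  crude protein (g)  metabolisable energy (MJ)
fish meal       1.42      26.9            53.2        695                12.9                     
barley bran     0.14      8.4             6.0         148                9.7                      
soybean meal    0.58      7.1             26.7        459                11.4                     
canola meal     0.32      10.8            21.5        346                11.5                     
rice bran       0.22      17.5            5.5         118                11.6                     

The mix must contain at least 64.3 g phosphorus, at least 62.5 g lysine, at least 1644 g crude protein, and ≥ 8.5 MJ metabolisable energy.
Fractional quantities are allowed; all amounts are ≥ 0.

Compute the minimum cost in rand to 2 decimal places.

This is a linear program. Let x1 = kg of fish meal, x2 = kg of barley bran, x3 = kg of soybean meal, x4 = kg of canola meal, x5 = kg of rice bran.
min 1.42x1 + 0.14x2 + 0.58x3 + 0.32x4 + 0.22x5 s.t.:
  26.9x1 + 8.4x2 + 7.1x3 + 10.8x4 + 17.5x5 ≥ 64.3   (phosphorus)
  53.2x1 + 6x2 + 26.7x3 + 21.5x4 + 5.5x5 ≥ 62.5   (lysine)
  695x1 + 148x2 + 459x3 + 346x4 + 118x5 ≥ 1644   (crude protein)
  12.9x1 + 9.7x2 + 11.4x3 + 11.5x4 + 11.6x5 ≥ 8.5   (metabolisable energy)
  x1, x2, x3, x4, x5 ≥ 0.
At the optimum only barley bran, canola meal are positive (fish meal, soybean meal, rice bran = 0). The phosphorus and crude protein requirements are met with equality.
Optimal quantities: barley bran = 3.435 kg, canola meal = 3.282 kg.
Cost = 0.14·3.435 + 0.32·3.282 = 1.5311.

R1.53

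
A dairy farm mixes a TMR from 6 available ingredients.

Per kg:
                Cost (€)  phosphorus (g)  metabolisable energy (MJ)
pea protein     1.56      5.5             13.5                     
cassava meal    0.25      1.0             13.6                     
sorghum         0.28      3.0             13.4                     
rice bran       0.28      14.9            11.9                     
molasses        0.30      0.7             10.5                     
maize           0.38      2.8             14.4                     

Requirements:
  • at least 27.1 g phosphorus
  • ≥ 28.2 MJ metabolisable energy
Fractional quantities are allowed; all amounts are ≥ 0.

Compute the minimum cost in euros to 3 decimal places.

€0.628

Treat it as an LP. Let x1 = kg of pea protein, x2 = kg of cassava meal, x3 = kg of sorghum, x4 = kg of rice bran, x5 = kg of molasses, x6 = kg of maize.
Minimize 1.56x1 + 0.25x2 + 0.28x3 + 0.28x4 + 0.3x5 + 0.38x6 subject to:
  5.5x1 + 1x2 + 3x3 + 14.9x4 + 0.7x5 + 2.8x6 ≥ 27.1   (phosphorus)
  13.5x1 + 13.6x2 + 13.4x3 + 11.9x4 + 10.5x5 + 14.4x6 ≥ 28.2   (metabolisable energy)
  x1, x2, x3, x4, x5, x6 ≥ 0.
At the optimum only cassava meal, rice bran are positive (pea protein, sorghum, molasses, maize = 0). There the phosphorus and metabolisable energy constraints are tight.
Optimal quantities: cassava meal = 0.5122 kg, rice bran = 1.784 kg.
Hence cost = 0.25·0.5122 + 0.28·1.784 = €0.62757.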